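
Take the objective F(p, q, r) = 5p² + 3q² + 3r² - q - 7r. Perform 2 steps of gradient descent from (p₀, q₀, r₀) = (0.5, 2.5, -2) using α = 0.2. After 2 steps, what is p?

0.5

∇F = (10p, 6q - 1, 6r - 7)
Step 1: at (0.5, 2.5, -2), ∇F = (5, 14, -19) → (0.5, 2.5, -2) − 0.2·(5, 14, -19) = (-0.5, -0.3, 1.8)
Step 2: at (-0.5, -0.3, 1.8), ∇F = (-5, -2.8, 3.8) → (-0.5, -0.3, 1.8) − 0.2·(-5, -2.8, 3.8) = (0.5, 0.26, 1.04)
p = 0.5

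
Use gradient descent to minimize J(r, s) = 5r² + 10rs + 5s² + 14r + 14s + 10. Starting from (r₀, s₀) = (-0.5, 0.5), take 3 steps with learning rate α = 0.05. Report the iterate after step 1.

(-1.2, -0.2)

∇J = (10r + 10s + 14, 10r + 10s + 14)
Step 1: at (-0.5, 0.5), ∇J = (14, 14) → (-0.5, 0.5) − 0.05·(14, 14) = (-1.2, -0.2)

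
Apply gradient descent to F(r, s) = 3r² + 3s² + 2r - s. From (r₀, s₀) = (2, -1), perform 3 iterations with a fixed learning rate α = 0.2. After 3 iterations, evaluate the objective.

-0.41536

∇F = (6r + 2, 6s - 1)
Step 1: at (2, -1), ∇F = (14, -7) → (2, -1) − 0.2·(14, -7) = (-0.8, 0.4)
Step 2: at (-0.8, 0.4), ∇F = (-2.8, 1.4) → (-0.8, 0.4) − 0.2·(-2.8, 1.4) = (-0.24, 0.12)
Step 3: at (-0.24, 0.12), ∇F = (0.56, -0.28) → (-0.24, 0.12) − 0.2·(0.56, -0.28) = (-0.352, 0.176)
F(-0.352, 0.176) = -0.41536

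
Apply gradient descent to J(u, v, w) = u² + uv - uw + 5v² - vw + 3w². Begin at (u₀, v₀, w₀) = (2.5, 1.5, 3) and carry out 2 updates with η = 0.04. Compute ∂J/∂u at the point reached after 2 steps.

3.0336

∇J = (2u + v - w, u + 10v - w, -u - v + 6w)
Step 1: at (2.5, 1.5, 3), ∇J = (3.5, 14.5, 14) → (2.5, 1.5, 3) − 0.04·(3.5, 14.5, 14) = (2.36, 0.92, 2.44)
Step 2: at (2.36, 0.92, 2.44), ∇J = (3.2, 9.12, 11.36) → (2.36, 0.92, 2.44) − 0.04·(3.2, 9.12, 11.36) = (2.232, 0.5552, 1.9856)
∂J/∂u at (2.232, 0.5552, 1.9856) = 3.0336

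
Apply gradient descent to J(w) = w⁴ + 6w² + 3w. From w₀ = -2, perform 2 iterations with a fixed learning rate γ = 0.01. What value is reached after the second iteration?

J′(w) = 4w³ + 12w + 3
w₁ = -2 − 0.01·(-53) = -1.47
w₂ = -1.47 − 0.01·(-27.346092) = -1.19653908

-1.19653908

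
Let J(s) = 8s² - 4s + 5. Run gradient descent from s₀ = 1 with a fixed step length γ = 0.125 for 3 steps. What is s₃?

J′(s) = 16s - 4
s₁ = 1 − 0.125·12 = -0.5
s₂ = -0.5 − 0.125·(-12) = 1
s₃ = 1 − 0.125·12 = -0.5

-0.5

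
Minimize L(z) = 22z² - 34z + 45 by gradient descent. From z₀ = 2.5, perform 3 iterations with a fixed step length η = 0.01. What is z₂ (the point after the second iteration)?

L′(z) = 44z - 34
z₁ = 2.5 − 0.01·76 = 1.74
z₂ = 1.74 − 0.01·42.56 = 1.3144

1.3144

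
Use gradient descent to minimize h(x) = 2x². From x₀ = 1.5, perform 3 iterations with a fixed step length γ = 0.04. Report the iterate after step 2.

h′(x) = 4x
Step 1: h′(1.5) = 6; x₁ = 1.5 − 0.04·6 = 1.26
Step 2: h′(1.26) = 5.04; x₂ = 1.26 − 0.04·5.04 = 1.0584

1.0584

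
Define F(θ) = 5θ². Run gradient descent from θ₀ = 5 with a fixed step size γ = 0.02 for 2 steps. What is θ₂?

3.2

F′(θ) = 10θ
θ₁ = 5 − 0.02·50 = 4
θ₂ = 4 − 0.02·40 = 3.2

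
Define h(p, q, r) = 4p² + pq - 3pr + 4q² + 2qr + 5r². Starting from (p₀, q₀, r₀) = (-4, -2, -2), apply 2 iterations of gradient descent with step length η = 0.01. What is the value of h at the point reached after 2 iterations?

∇h = (8p + q - 3r, p + 8q + 2r, -3p + 2q + 10r)
(p₁, q₁, r₁) = (-4, -2, -2) − 0.01·(-28, -24, -12) = (-3.72, -1.76, -1.88)
(p₂, q₂, r₂) = (-3.72, -1.76, -1.88) − 0.01·(-25.88, -21.56, -11.16) = (-3.4612, -1.5444, -1.7684)
h(-3.4612, -1.5444, -1.7684) = 65.54185296

65.54185296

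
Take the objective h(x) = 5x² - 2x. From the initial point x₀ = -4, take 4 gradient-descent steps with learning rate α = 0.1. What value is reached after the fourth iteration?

h′(x) = 10x - 2
Step 1: h′(-4) = -42; x₁ = -4 − 0.1·(-42) = 0.2
Step 2: h′(0.2) = 0; x₂ = 0.2 − 0.1·0 = 0.2
Step 3: h′(0.2) = 0; x₃ = 0.2 − 0.1·0 = 0.2
Step 4: h′(0.2) = 0; x₄ = 0.2 − 0.1·0 = 0.2

0.2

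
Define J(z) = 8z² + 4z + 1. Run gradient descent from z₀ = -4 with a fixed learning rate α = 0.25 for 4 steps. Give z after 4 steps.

-304

J′(z) = 16z + 4
Step 1: J′(-4) = -60; z₁ = -4 − 0.25·(-60) = 11
Step 2: J′(11) = 180; z₂ = 11 − 0.25·180 = -34
Step 3: J′(-34) = -540; z₃ = -34 − 0.25·(-540) = 101
Step 4: J′(101) = 1620; z₄ = 101 − 0.25·1620 = -304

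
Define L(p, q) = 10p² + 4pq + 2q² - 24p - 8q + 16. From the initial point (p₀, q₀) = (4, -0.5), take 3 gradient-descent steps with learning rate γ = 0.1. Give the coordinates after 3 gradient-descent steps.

∇L = (20p + 4q - 24, 4p + 4q - 8)
(p₁, q₁) = (4, -0.5) − 0.1·(54, 6) = (-1.4, -1.1)
(p₂, q₂) = (-1.4, -1.1) − 0.1·(-56.4, -18) = (4.24, 0.7)
(p₃, q₃) = (4.24, 0.7) − 0.1·(63.6, 11.76) = (-2.12, -0.476)

(-2.12, -0.476)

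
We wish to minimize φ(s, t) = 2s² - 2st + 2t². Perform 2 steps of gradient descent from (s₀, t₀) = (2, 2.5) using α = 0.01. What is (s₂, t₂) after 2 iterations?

∇φ = (4s - 2t, -2s + 4t)
(s₁, t₁) = (2, 2.5) − 0.01·(3, 6) = (1.97, 2.44)
(s₂, t₂) = (1.97, 2.44) − 0.01·(3, 5.82) = (1.94, 2.3818)

(1.94, 2.3818)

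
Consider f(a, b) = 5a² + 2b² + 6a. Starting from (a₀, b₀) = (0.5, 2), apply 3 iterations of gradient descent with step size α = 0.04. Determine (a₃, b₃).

∇f = (10a + 6, 4b)
(a₁, b₁) = (0.5, 2) − 0.04·(11, 8) = (0.06, 1.68)
(a₂, b₂) = (0.06, 1.68) − 0.04·(6.6, 6.72) = (-0.204, 1.4112)
(a₃, b₃) = (-0.204, 1.4112) − 0.04·(3.96, 5.6448) = (-0.3624, 1.185408)

(-0.3624, 1.185408)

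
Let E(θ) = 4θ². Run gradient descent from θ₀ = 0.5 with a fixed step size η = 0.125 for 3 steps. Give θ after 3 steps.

0

E′(θ) = 8θ
θ₁ = 0.5 − 0.125·4 = 0
θ₂ = 0 − 0.125·0 = 0
θ₃ = 0 − 0.125·0 = 0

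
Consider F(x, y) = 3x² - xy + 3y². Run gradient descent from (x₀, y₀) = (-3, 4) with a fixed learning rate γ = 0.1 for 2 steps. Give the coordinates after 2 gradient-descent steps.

(-0.19, 0.44)

∇F = (6x - y, -x + 6y)
Step 1: at (-3, 4), ∇F = (-22, 27) → (-3, 4) − 0.1·(-22, 27) = (-0.8, 1.3)
Step 2: at (-0.8, 1.3), ∇F = (-6.1, 8.6) → (-0.8, 1.3) − 0.1·(-6.1, 8.6) = (-0.19, 0.44)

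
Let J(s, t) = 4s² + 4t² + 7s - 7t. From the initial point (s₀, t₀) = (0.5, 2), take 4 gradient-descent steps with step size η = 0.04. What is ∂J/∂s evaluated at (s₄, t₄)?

∇J = (8s + 7, 8t - 7)
Step 1: at (0.5, 2), ∇J = (11, 9) → (0.5, 2) − 0.04·(11, 9) = (0.06, 1.64)
Step 2: at (0.06, 1.64), ∇J = (7.48, 6.12) → (0.06, 1.64) − 0.04·(7.48, 6.12) = (-0.2392, 1.3952)
Step 3: at (-0.2392, 1.3952), ∇J = (5.0864, 4.1616) → (-0.2392, 1.3952) − 0.04·(5.0864, 4.1616) = (-0.442656, 1.228736)
Step 4: at (-0.442656, 1.228736), ∇J = (3.458752, 2.829888) → (-0.442656, 1.228736) − 0.04·(3.458752, 2.829888) = (-0.58100608, 1.11554048)
∂J/∂s at (-0.58100608, 1.11554048) = 2.35195136

2.35195136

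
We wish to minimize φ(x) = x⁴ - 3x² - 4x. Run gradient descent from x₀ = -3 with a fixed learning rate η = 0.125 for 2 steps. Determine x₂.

φ′(x) = 4x³ - 6x - 4
Step 1: φ′(-3) = -94; x₁ = -3 − 0.125·(-94) = 8.75
Step 2: φ′(8.75) = 2623.1875; x₂ = 8.75 − 0.125·2623.1875 = -319.1484375

-319.1484375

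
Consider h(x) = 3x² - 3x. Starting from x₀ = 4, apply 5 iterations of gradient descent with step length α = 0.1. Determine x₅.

0.53584

h′(x) = 6x - 3
Step 1: h′(4) = 21; x₁ = 4 − 0.1·21 = 1.9
Step 2: h′(1.9) = 8.4; x₂ = 1.9 − 0.1·8.4 = 1.06
Step 3: h′(1.06) = 3.36; x₃ = 1.06 − 0.1·3.36 = 0.724
Step 4: h′(0.724) = 1.344; x₄ = 0.724 − 0.1·1.344 = 0.5896
Step 5: h′(0.5896) = 0.5376; x₅ = 0.5896 − 0.1·0.5376 = 0.53584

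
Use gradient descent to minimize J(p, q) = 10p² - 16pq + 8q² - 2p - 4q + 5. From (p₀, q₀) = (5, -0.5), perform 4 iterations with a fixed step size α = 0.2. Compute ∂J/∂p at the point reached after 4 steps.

121128.9248

∇J = (20p - 16q - 2, -16p + 16q - 4)
Step 1: at (5, -0.5), ∇J = (106, -92) → (5, -0.5) − 0.2·(106, -92) = (-16.2, 17.9)
Step 2: at (-16.2, 17.9), ∇J = (-612.4, 541.6) → (-16.2, 17.9) − 0.2·(-612.4, 541.6) = (106.28, -90.42)
Step 3: at (106.28, -90.42), ∇J = (3570.32, -3151.2) → (106.28, -90.42) − 0.2·(3570.32, -3151.2) = (-607.784, 539.82)
Step 4: at (-607.784, 539.82), ∇J = (-20794.8, 18357.664) → (-607.784, 539.82) − 0.2·(-20794.8, 18357.664) = (3551.176, -3131.7128)
∂J/∂p at (3551.176, -3131.7128) = 121128.9248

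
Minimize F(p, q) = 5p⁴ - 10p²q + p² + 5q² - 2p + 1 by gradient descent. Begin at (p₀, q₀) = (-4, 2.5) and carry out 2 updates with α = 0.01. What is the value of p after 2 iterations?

∇F = (20p³ - 20pq + 2p - 2, -10p² + 10q)
(p₁, q₁) = (-4, 2.5) − 0.01·(-1090, -135) = (6.9, 3.85)
(p₂, q₂) = (6.9, 3.85) − 0.01·(6050.68, -437.6) = (-53.6068, 8.226)
p = -53.6068

-53.6068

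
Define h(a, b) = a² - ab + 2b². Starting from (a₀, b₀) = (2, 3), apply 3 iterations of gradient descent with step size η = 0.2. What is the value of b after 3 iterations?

0.368

∇h = (2a - b, -a + 4b)
Step 1: at (2, 3), ∇h = (1, 10) → (2, 3) − 0.2·(1, 10) = (1.8, 1)
Step 2: at (1.8, 1), ∇h = (2.6, 2.2) → (1.8, 1) − 0.2·(2.6, 2.2) = (1.28, 0.56)
Step 3: at (1.28, 0.56), ∇h = (2, 0.96) → (1.28, 0.56) − 0.2·(2, 0.96) = (0.88, 0.368)
b = 0.368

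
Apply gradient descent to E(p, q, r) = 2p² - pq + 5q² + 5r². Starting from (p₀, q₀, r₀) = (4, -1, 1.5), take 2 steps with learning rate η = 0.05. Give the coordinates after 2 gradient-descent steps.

(2.505, 0.0075, 0.375)

∇E = (4p - q, -p + 10q, 10r)
Step 1: at (4, -1, 1.5), ∇E = (17, -14, 15) → (4, -1, 1.5) − 0.05·(17, -14, 15) = (3.15, -0.3, 0.75)
Step 2: at (3.15, -0.3, 0.75), ∇E = (12.9, -6.15, 7.5) → (3.15, -0.3, 0.75) − 0.05·(12.9, -6.15, 7.5) = (2.505, 0.0075, 0.375)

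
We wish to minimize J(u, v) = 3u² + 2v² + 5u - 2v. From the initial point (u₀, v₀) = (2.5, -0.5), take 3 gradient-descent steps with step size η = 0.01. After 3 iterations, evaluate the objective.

∇J = (6u + 5, 4v - 2)
Step 1: at (2.5, -0.5), ∇J = (20, -4) → (2.5, -0.5) − 0.01·(20, -4) = (2.3, -0.46)
Step 2: at (2.3, -0.46), ∇J = (18.8, -3.84) → (2.3, -0.46) − 0.01·(18.8, -3.84) = (2.112, -0.4216)
Step 3: at (2.112, -0.4216), ∇J = (17.672, -3.6864) → (2.112, -0.4216) − 0.01·(17.672, -3.6864) = (1.93528, -0.384736)
J(1.93528, -0.384736) = 21.977841614592

21.977841614592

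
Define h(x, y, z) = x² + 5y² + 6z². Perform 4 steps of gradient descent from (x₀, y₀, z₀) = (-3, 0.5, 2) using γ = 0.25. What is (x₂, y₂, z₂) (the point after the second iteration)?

∇h = (2x, 10y, 12z)
Step 1: at (-3, 0.5, 2), ∇h = (-6, 5, 24) → (-3, 0.5, 2) − 0.25·(-6, 5, 24) = (-1.5, -0.75, -4)
Step 2: at (-1.5, -0.75, -4), ∇h = (-3, -7.5, -48) → (-1.5, -0.75, -4) − 0.25·(-3, -7.5, -48) = (-0.75, 1.125, 8)

(-0.75, 1.125, 8)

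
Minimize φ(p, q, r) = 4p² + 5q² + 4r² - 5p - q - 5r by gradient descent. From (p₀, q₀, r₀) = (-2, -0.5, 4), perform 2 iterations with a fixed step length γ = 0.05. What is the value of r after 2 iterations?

1.84

∇φ = (8p - 5, 10q - 1, 8r - 5)
(p₁, q₁, r₁) = (-2, -0.5, 4) − 0.05·(-21, -6, 27) = (-0.95, -0.2, 2.65)
(p₂, q₂, r₂) = (-0.95, -0.2, 2.65) − 0.05·(-12.6, -3, 16.2) = (-0.32, -0.05, 1.84)
r = 1.84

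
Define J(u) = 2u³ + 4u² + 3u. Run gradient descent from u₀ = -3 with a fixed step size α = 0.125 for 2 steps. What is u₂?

-38.44921875

J′(u) = 6u² + 8u + 3
u₁ = -3 − 0.125·33 = -7.125
u₂ = -7.125 − 0.125·250.59375 = -38.44921875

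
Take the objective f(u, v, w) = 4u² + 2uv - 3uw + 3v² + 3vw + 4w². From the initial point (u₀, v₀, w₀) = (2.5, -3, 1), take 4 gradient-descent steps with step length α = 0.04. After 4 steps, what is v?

∇f = (8u + 2v - 3w, 2u + 6v + 3w, -3u + 3v + 8w)
Step 1: at (2.5, -3, 1), ∇f = (11, -10, -8.5) → (2.5, -3, 1) − 0.04·(11, -10, -8.5) = (2.06, -2.6, 1.34)
Step 2: at (2.06, -2.6, 1.34), ∇f = (7.26, -7.46, -3.26) → (2.06, -2.6, 1.34) − 0.04·(7.26, -7.46, -3.26) = (1.7696, -2.3016, 1.4704)
Step 3: at (1.7696, -2.3016, 1.4704), ∇f = (5.1424, -5.8592, -0.4504) → (1.7696, -2.3016, 1.4704) − 0.04·(5.1424, -5.8592, -0.4504) = (1.563904, -2.067232, 1.488416)
Step 4: at (1.563904, -2.067232, 1.488416), ∇f = (3.91152, -4.810336, 1.01392) → (1.563904, -2.067232, 1.488416) − 0.04·(3.91152, -4.810336, 1.01392) = (1.4074432, -1.87481856, 1.4478592)
v = -1.87481856

-1.87481856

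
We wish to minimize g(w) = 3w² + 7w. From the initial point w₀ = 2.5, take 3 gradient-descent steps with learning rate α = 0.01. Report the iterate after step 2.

2.0732

g′(w) = 6w + 7
Step 1: g′(2.5) = 22; w₁ = 2.5 − 0.01·22 = 2.28
Step 2: g′(2.28) = 20.68; w₂ = 2.28 − 0.01·20.68 = 2.0732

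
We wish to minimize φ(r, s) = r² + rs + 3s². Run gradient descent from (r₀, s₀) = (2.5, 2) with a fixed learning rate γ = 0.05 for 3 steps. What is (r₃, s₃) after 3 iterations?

∇φ = (2r + s, r + 6s)
Step 1: at (2.5, 2), ∇φ = (7, 14.5) → (2.5, 2) − 0.05·(7, 14.5) = (2.15, 1.275)
Step 2: at (2.15, 1.275), ∇φ = (5.575, 9.8) → (2.15, 1.275) − 0.05·(5.575, 9.8) = (1.87125, 0.785)
Step 3: at (1.87125, 0.785), ∇φ = (4.5275, 6.58125) → (1.87125, 0.785) − 0.05·(4.5275, 6.58125) = (1.644875, 0.4559375)

(1.644875, 0.4559375)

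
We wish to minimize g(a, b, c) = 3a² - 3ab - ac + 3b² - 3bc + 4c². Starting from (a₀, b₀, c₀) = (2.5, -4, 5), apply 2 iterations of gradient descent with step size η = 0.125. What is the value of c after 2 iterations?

∇g = (6a - 3b - c, -3a + 6b - 3c, -a - 3b + 8c)
Step 1: at (2.5, -4, 5), ∇g = (22, -46.5, 49.5) → (2.5, -4, 5) − 0.125·(22, -46.5, 49.5) = (-0.25, 1.8125, -1.1875)
Step 2: at (-0.25, 1.8125, -1.1875), ∇g = (-5.75, 15.1875, -14.6875) → (-0.25, 1.8125, -1.1875) − 0.125·(-5.75, 15.1875, -14.6875) = (0.46875, -0.0859375, 0.6484375)
c = 0.6484375

0.6484375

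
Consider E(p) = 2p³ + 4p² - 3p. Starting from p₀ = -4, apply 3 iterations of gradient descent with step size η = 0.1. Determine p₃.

-2388.0940856

E′(p) = 6p² + 8p - 3
p₁ = -4 − 0.1·61 = -10.1
p₂ = -10.1 − 0.1·528.26 = -62.926
p₃ = -62.926 − 0.1·23251.680856 = -2388.0940856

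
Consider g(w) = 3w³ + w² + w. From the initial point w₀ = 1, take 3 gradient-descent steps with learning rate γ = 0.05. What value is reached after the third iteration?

g′(w) = 9w² + 2w + 1
w₁ = 1 − 0.05·12 = 0.4
w₂ = 0.4 − 0.05·3.24 = 0.238
w₃ = 0.238 − 0.05·1.985796 = 0.1387102

0.1387102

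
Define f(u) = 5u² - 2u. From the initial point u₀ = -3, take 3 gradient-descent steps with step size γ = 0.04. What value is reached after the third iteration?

-0.4912

f′(u) = 10u - 2
Step 1: f′(-3) = -32; u₁ = -3 − 0.04·(-32) = -1.72
Step 2: f′(-1.72) = -19.2; u₂ = -1.72 − 0.04·(-19.2) = -0.952
Step 3: f′(-0.952) = -11.52; u₃ = -0.952 − 0.04·(-11.52) = -0.4912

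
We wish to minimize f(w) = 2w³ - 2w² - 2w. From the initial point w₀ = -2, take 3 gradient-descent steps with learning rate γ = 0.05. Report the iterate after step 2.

-7.775

f′(w) = 6w² - 4w - 2
Step 1: f′(-2) = 30; w₁ = -2 − 0.05·30 = -3.5
Step 2: f′(-3.5) = 85.5; w₂ = -3.5 − 0.05·85.5 = -7.775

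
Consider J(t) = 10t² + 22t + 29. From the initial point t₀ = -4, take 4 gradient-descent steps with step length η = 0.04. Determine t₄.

J′(t) = 20t + 22
t₁ = -4 − 0.04·(-58) = -1.68
t₂ = -1.68 − 0.04·(-11.6) = -1.216
t₃ = -1.216 − 0.04·(-2.32) = -1.1232
t₄ = -1.1232 − 0.04·(-0.464) = -1.10464

-1.10464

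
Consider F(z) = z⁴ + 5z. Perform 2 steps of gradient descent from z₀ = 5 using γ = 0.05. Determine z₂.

1640.253125

F′(z) = 4z³ + 5
Step 1: F′(5) = 505; z₁ = 5 − 0.05·505 = -20.25
Step 2: F′(-20.25) = -33210.0625; z₂ = -20.25 − 0.05·(-33210.0625) = 1640.253125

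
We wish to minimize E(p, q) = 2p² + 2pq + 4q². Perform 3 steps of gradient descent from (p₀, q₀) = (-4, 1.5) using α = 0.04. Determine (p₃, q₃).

(-2.640704, 1.05136)

∇E = (4p + 2q, 2p + 8q)
Step 1: at (-4, 1.5), ∇E = (-13, 4) → (-4, 1.5) − 0.04·(-13, 4) = (-3.48, 1.34)
Step 2: at (-3.48, 1.34), ∇E = (-11.24, 3.76) → (-3.48, 1.34) − 0.04·(-11.24, 3.76) = (-3.0304, 1.1896)
Step 3: at (-3.0304, 1.1896), ∇E = (-9.7424, 3.456) → (-3.0304, 1.1896) − 0.04·(-9.7424, 3.456) = (-2.640704, 1.05136)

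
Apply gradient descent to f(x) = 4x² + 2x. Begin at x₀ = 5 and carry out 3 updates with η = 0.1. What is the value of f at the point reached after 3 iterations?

f′(x) = 8x + 2
x₁ = 5 − 0.1·42 = 0.8
x₂ = 0.8 − 0.1·8.4 = -0.04
x₃ = -0.04 − 0.1·1.68 = -0.208
f(-0.208) = -0.242944

-0.242944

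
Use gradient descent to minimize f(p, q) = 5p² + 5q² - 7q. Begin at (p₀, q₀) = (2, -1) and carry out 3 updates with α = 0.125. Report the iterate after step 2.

(0.125, 0.59375)

∇f = (10p, 10q - 7)
(p₁, q₁) = (2, -1) − 0.125·(20, -17) = (-0.5, 1.125)
(p₂, q₂) = (-0.5, 1.125) − 0.125·(-5, 4.25) = (0.125, 0.59375)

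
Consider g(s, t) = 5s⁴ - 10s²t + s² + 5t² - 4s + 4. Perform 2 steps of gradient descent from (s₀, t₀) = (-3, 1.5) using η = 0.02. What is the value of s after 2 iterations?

-81.8592

∇g = (20s³ - 20st + 2s - 4, -10s² + 10t)
(s₁, t₁) = (-3, 1.5) − 0.02·(-460, -75) = (6.2, 3)
(s₂, t₂) = (6.2, 3) − 0.02·(4402.96, -354.4) = (-81.8592, 10.088)
s = -81.8592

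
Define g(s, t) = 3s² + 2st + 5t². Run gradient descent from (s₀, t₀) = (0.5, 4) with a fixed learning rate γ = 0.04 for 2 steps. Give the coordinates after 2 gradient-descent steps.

∇g = (6s + 2t, 2s + 10t)
(s₁, t₁) = (0.5, 4) − 0.04·(11, 41) = (0.06, 2.36)
(s₂, t₂) = (0.06, 2.36) − 0.04·(5.08, 23.72) = (-0.1432, 1.4112)

(-0.1432, 1.4112)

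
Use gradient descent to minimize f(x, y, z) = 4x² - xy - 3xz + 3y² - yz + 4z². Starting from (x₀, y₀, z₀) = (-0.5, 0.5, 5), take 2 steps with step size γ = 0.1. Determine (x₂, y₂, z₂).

(0.625, 0.495, 0.68)

∇f = (8x - y - 3z, -x + 6y - z, -3x - y + 8z)
(x₁, y₁, z₁) = (-0.5, 0.5, 5) − 0.1·(-19.5, -1.5, 41) = (1.45, 0.65, 0.9)
(x₂, y₂, z₂) = (1.45, 0.65, 0.9) − 0.1·(8.25, 1.55, 2.2) = (0.625, 0.495, 0.68)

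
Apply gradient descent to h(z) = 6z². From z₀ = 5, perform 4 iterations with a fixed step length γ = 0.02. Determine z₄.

h′(z) = 12z
z₁ = 5 − 0.02·60 = 3.8
z₂ = 3.8 − 0.02·45.6 = 2.888
z₃ = 2.888 − 0.02·34.656 = 2.19488
z₄ = 2.19488 − 0.02·26.33856 = 1.6681088

1.6681088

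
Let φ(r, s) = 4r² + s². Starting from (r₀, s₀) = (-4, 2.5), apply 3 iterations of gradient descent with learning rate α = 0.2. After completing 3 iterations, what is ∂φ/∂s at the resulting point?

∇φ = (8r, 2s)
Step 1: at (-4, 2.5), ∇φ = (-32, 5) → (-4, 2.5) − 0.2·(-32, 5) = (2.4, 1.5)
Step 2: at (2.4, 1.5), ∇φ = (19.2, 3) → (2.4, 1.5) − 0.2·(19.2, 3) = (-1.44, 0.9)
Step 3: at (-1.44, 0.9), ∇φ = (-11.52, 1.8) → (-1.44, 0.9) − 0.2·(-11.52, 1.8) = (0.864, 0.54)
∂φ/∂s at (0.864, 0.54) = 1.08

1.08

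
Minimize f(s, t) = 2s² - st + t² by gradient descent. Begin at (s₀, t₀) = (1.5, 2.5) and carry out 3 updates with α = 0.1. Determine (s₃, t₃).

∇f = (4s - t, -s + 2t)
Step 1: at (1.5, 2.5), ∇f = (3.5, 3.5) → (1.5, 2.5) − 0.1·(3.5, 3.5) = (1.15, 2.15)
Step 2: at (1.15, 2.15), ∇f = (2.45, 3.15) → (1.15, 2.15) − 0.1·(2.45, 3.15) = (0.905, 1.835)
Step 3: at (0.905, 1.835), ∇f = (1.785, 2.765) → (0.905, 1.835) − 0.1·(1.785, 2.765) = (0.7265, 1.5585)

(0.7265, 1.5585)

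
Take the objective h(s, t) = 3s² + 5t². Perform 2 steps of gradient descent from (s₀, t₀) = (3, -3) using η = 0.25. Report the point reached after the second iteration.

(0.75, -6.75)

∇h = (6s, 10t)
(s₁, t₁) = (3, -3) − 0.25·(18, -30) = (-1.5, 4.5)
(s₂, t₂) = (-1.5, 4.5) − 0.25·(-9, 45) = (0.75, -6.75)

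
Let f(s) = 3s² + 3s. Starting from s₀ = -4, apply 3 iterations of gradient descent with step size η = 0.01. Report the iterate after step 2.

-3.5926

f′(s) = 6s + 3
Step 1: f′(-4) = -21; s₁ = -4 − 0.01·(-21) = -3.79
Step 2: f′(-3.79) = -19.74; s₂ = -3.79 − 0.01·(-19.74) = -3.5926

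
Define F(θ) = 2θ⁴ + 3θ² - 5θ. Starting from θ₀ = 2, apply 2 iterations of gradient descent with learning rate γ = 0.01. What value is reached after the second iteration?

1.09086488

F′(θ) = 8θ³ + 6θ - 5
θ₁ = 2 − 0.01·71 = 1.29
θ₂ = 1.29 − 0.01·19.913512 = 1.09086488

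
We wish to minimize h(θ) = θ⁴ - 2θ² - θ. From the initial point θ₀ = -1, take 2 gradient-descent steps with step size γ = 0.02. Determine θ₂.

h′(θ) = 4θ³ - 4θ - 1
θ₁ = -1 − 0.02·(-1) = -0.98
θ₂ = -0.98 − 0.02·(-0.844768) = -0.96310464

-0.96310464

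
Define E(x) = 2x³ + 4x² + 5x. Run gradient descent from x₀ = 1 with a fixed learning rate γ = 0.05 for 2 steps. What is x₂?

E′(x) = 6x² + 8x + 5
Step 1: E′(1) = 19; x₁ = 1 − 0.05·19 = 0.05
Step 2: E′(0.05) = 5.415; x₂ = 0.05 − 0.05·5.415 = -0.22075

-0.22075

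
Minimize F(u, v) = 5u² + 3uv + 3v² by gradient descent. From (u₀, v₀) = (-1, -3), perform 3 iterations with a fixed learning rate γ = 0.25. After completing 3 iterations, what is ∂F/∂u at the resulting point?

161.578125

∇F = (10u + 3v, 3u + 6v)
(u₁, v₁) = (-1, -3) − 0.25·(-19, -21) = (3.75, 2.25)
(u₂, v₂) = (3.75, 2.25) − 0.25·(44.25, 24.75) = (-7.3125, -3.9375)
(u₃, v₃) = (-7.3125, -3.9375) − 0.25·(-84.9375, -45.5625) = (13.921875, 7.453125)
∂F/∂u at (13.921875, 7.453125) = 161.578125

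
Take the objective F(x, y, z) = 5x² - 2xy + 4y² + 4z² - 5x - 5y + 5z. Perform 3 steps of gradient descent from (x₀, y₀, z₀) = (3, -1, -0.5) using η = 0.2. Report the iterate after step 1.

(-2.4, 2.8, -0.7)

∇F = (10x - 2y - 5, -2x + 8y - 5, 8z + 5)
Step 1: at (3, -1, -0.5), ∇F = (27, -19, 1) → (3, -1, -0.5) − 0.2·(27, -19, 1) = (-2.4, 2.8, -0.7)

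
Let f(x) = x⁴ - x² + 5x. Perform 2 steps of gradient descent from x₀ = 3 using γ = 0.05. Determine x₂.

f′(x) = 4x³ - 2x + 5
x₁ = 3 − 0.05·107 = -2.35
x₂ = -2.35 − 0.05·(-42.2115) = -0.239425

-0.239425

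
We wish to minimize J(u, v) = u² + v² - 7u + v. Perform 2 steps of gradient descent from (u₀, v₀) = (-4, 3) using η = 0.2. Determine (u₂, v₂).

∇J = (2u - 7, 2v + 1)
Step 1: at (-4, 3), ∇J = (-15, 7) → (-4, 3) − 0.2·(-15, 7) = (-1, 1.6)
Step 2: at (-1, 1.6), ∇J = (-9, 4.2) → (-1, 1.6) − 0.2·(-9, 4.2) = (0.8, 0.76)

(0.8, 0.76)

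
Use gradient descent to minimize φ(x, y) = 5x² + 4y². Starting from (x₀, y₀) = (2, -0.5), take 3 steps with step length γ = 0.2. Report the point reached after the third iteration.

(-2, 0.108)

∇φ = (10x, 8y)
Step 1: at (2, -0.5), ∇φ = (20, -4) → (2, -0.5) − 0.2·(20, -4) = (-2, 0.3)
Step 2: at (-2, 0.3), ∇φ = (-20, 2.4) → (-2, 0.3) − 0.2·(-20, 2.4) = (2, -0.18)
Step 3: at (2, -0.18), ∇φ = (20, -1.44) → (2, -0.18) − 0.2·(20, -1.44) = (-2, 0.108)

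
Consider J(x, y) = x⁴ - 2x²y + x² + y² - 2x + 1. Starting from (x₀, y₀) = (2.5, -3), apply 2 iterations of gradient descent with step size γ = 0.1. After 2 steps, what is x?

∇J = (4x³ - 4xy + 2x - 2, -2x² + 2y)
(x₁, y₁) = (2.5, -3) − 0.1·(95.5, -18.5) = (-7.05, -1.15)
(x₂, y₂) = (-7.05, -1.15) − 0.1·(-1450.1405, -101.705) = (137.96405, 9.0205)
x = 137.96405

137.96405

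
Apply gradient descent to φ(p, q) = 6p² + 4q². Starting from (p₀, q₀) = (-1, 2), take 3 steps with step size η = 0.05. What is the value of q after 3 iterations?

∇φ = (12p, 8q)
Step 1: at (-1, 2), ∇φ = (-12, 16) → (-1, 2) − 0.05·(-12, 16) = (-0.4, 1.2)
Step 2: at (-0.4, 1.2), ∇φ = (-4.8, 9.6) → (-0.4, 1.2) − 0.05·(-4.8, 9.6) = (-0.16, 0.72)
Step 3: at (-0.16, 0.72), ∇φ = (-1.92, 5.76) → (-0.16, 0.72) − 0.05·(-1.92, 5.76) = (-0.064, 0.432)
q = 0.432

0.432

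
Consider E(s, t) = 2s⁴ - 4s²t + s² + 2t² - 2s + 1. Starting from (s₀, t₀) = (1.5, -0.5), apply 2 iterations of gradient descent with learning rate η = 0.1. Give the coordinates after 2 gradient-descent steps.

∇E = (8s³ - 8st + 2s - 2, -4s² + 4t)
Step 1: at (1.5, -0.5), ∇E = (34, -11) → (1.5, -0.5) − 0.1·(34, -11) = (-1.9, 0.6)
Step 2: at (-1.9, 0.6), ∇E = (-51.552, -12.04) → (-1.9, 0.6) − 0.1·(-51.552, -12.04) = (3.2552, 1.804)

(3.2552, 1.804)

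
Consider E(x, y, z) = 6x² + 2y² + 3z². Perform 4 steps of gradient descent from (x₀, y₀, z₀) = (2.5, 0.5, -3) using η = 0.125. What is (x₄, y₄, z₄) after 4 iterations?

(0.15625, 0.03125, -0.01171875)

∇E = (12x, 4y, 6z)
Step 1: at (2.5, 0.5, -3), ∇E = (30, 2, -18) → (2.5, 0.5, -3) − 0.125·(30, 2, -18) = (-1.25, 0.25, -0.75)
Step 2: at (-1.25, 0.25, -0.75), ∇E = (-15, 1, -4.5) → (-1.25, 0.25, -0.75) − 0.125·(-15, 1, -4.5) = (0.625, 0.125, -0.1875)
Step 3: at (0.625, 0.125, -0.1875), ∇E = (7.5, 0.5, -1.125) → (0.625, 0.125, -0.1875) − 0.125·(7.5, 0.5, -1.125) = (-0.3125, 0.0625, -0.046875)
Step 4: at (-0.3125, 0.0625, -0.046875), ∇E = (-3.75, 0.25, -0.28125) → (-0.3125, 0.0625, -0.046875) − 0.125·(-3.75, 0.25, -0.28125) = (0.15625, 0.03125, -0.01171875)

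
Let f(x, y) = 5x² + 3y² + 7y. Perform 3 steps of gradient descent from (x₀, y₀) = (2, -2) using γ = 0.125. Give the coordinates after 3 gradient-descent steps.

∇f = (10x, 6y + 7)
(x₁, y₁) = (2, -2) − 0.125·(20, -5) = (-0.5, -1.375)
(x₂, y₂) = (-0.5, -1.375) − 0.125·(-5, -1.25) = (0.125, -1.21875)
(x₃, y₃) = (0.125, -1.21875) − 0.125·(1.25, -0.3125) = (-0.03125, -1.1796875)

(-0.03125, -1.1796875)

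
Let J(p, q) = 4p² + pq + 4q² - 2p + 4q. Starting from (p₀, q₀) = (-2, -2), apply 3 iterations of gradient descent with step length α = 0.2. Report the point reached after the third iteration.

(1.312, 0.4)

∇J = (8p + q - 2, p + 8q + 4)
Step 1: at (-2, -2), ∇J = (-20, -14) → (-2, -2) − 0.2·(-20, -14) = (2, 0.8)
Step 2: at (2, 0.8), ∇J = (14.8, 12.4) → (2, 0.8) − 0.2·(14.8, 12.4) = (-0.96, -1.68)
Step 3: at (-0.96, -1.68), ∇J = (-11.36, -10.4) → (-0.96, -1.68) − 0.2·(-11.36, -10.4) = (1.312, 0.4)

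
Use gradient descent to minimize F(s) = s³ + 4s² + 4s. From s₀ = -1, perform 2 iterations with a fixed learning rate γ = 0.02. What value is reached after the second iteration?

-0.960824

F′(s) = 3s² + 8s + 4
Step 1: F′(-1) = -1; s₁ = -1 − 0.02·(-1) = -0.98
Step 2: F′(-0.98) = -0.9588; s₂ = -0.98 − 0.02·(-0.9588) = -0.960824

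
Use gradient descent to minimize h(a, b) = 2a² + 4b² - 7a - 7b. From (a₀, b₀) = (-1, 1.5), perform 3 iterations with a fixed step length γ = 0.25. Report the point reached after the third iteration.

(1.75, 0.25)

∇h = (4a - 7, 8b - 7)
Step 1: at (-1, 1.5), ∇h = (-11, 5) → (-1, 1.5) − 0.25·(-11, 5) = (1.75, 0.25)
Step 2: at (1.75, 0.25), ∇h = (0, -5) → (1.75, 0.25) − 0.25·(0, -5) = (1.75, 1.5)
Step 3: at (1.75, 1.5), ∇h = (0, 5) → (1.75, 1.5) − 0.25·(0, 5) = (1.75, 0.25)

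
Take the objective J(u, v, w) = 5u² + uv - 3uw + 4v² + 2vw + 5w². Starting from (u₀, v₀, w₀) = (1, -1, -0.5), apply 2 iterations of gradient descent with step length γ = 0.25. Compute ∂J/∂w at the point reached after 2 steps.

-61.4375

∇J = (10u + v - 3w, u + 8v + 2w, -3u + 2v + 10w)
Step 1: at (1, -1, -0.5), ∇J = (10.5, -8, -10) → (1, -1, -0.5) − 0.25·(10.5, -8, -10) = (-1.625, 1, 2)
Step 2: at (-1.625, 1, 2), ∇J = (-21.25, 10.375, 26.875) → (-1.625, 1, 2) − 0.25·(-21.25, 10.375, 26.875) = (3.6875, -1.59375, -4.71875)
∂J/∂w at (3.6875, -1.59375, -4.71875) = -61.4375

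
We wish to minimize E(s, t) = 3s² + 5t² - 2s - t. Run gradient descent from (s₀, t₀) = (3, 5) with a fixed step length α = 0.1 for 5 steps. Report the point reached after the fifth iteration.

(0.36064, 0.1)

∇E = (6s - 2, 10t - 1)
Step 1: at (3, 5), ∇E = (16, 49) → (3, 5) − 0.1·(16, 49) = (1.4, 0.1)
Step 2: at (1.4, 0.1), ∇E = (6.4, 0) → (1.4, 0.1) − 0.1·(6.4, 0) = (0.76, 0.1)
Step 3: at (0.76, 0.1), ∇E = (2.56, 0) → (0.76, 0.1) − 0.1·(2.56, 0) = (0.504, 0.1)
Step 4: at (0.504, 0.1), ∇E = (1.024, 0) → (0.504, 0.1) − 0.1·(1.024, 0) = (0.4016, 0.1)
Step 5: at (0.4016, 0.1), ∇E = (0.4096, 0) → (0.4016, 0.1) − 0.1·(0.4096, 0) = (0.36064, 0.1)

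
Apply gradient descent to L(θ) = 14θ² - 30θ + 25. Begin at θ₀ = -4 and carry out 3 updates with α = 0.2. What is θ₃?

494.704

L′(θ) = 28θ - 30
θ₁ = -4 − 0.2·(-142) = 24.4
θ₂ = 24.4 − 0.2·653.2 = -106.24
θ₃ = -106.24 − 0.2·(-3004.72) = 494.704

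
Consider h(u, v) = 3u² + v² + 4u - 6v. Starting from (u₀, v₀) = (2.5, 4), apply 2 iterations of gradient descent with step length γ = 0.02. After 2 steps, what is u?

∇h = (6u + 4, 2v - 6)
(u₁, v₁) = (2.5, 4) − 0.02·(19, 2) = (2.12, 3.96)
(u₂, v₂) = (2.12, 3.96) − 0.02·(16.72, 1.92) = (1.7856, 3.9216)
u = 1.7856

1.7856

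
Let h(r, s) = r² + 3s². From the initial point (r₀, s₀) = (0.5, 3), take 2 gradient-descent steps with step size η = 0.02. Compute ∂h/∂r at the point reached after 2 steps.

∇h = (2r, 6s)
Step 1: at (0.5, 3), ∇h = (1, 18) → (0.5, 3) − 0.02·(1, 18) = (0.48, 2.64)
Step 2: at (0.48, 2.64), ∇h = (0.96, 15.84) → (0.48, 2.64) − 0.02·(0.96, 15.84) = (0.4608, 2.3232)
∂h/∂r at (0.4608, 2.3232) = 0.9216

0.9216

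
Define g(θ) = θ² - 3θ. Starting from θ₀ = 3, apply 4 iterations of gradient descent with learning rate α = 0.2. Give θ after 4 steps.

g′(θ) = 2θ - 3
Step 1: g′(3) = 3; θ₁ = 3 − 0.2·3 = 2.4
Step 2: g′(2.4) = 1.8; θ₂ = 2.4 − 0.2·1.8 = 2.04
Step 3: g′(2.04) = 1.08; θ₃ = 2.04 − 0.2·1.08 = 1.824
Step 4: g′(1.824) = 0.648; θ₄ = 1.824 − 0.2·0.648 = 1.6944

1.6944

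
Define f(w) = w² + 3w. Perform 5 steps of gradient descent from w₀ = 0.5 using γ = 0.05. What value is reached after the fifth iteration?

f′(w) = 2w + 3
w₁ = 0.5 − 0.05·4 = 0.3
w₂ = 0.3 − 0.05·3.6 = 0.12
w₃ = 0.12 − 0.05·3.24 = -0.042
w₄ = -0.042 − 0.05·2.916 = -0.1878
w₅ = -0.1878 − 0.05·2.6244 = -0.31902

-0.31902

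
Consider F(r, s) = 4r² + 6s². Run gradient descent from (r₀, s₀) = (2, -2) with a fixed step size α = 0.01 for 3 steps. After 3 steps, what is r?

∇F = (8r, 12s)
(r₁, s₁) = (2, -2) − 0.01·(16, -24) = (1.84, -1.76)
(r₂, s₂) = (1.84, -1.76) − 0.01·(14.72, -21.12) = (1.6928, -1.5488)
(r₃, s₃) = (1.6928, -1.5488) − 0.01·(13.5424, -18.5856) = (1.557376, -1.362944)
r = 1.557376

1.557376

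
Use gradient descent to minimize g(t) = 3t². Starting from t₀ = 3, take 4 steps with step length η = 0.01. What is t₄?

g′(t) = 6t
t₁ = 3 − 0.01·18 = 2.82
t₂ = 2.82 − 0.01·16.92 = 2.6508
t₃ = 2.6508 − 0.01·15.9048 = 2.491752
t₄ = 2.491752 − 0.01·14.950512 = 2.34224688

2.34224688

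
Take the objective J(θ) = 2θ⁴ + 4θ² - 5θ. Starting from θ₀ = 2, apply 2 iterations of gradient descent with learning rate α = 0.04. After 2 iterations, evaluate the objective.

0.90371072

J′(θ) = 8θ³ + 8θ - 5
θ₁ = 2 − 0.04·75 = -1
θ₂ = -1 − 0.04·(-21) = -0.16
J(-0.16) = 0.90371072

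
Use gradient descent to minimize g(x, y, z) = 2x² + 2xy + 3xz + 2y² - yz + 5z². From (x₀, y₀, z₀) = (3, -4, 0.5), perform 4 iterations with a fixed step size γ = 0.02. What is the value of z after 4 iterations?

∇g = (4x + 2y + 3z, 2x + 4y - z, 3x - y + 10z)
(x₁, y₁, z₁) = (3, -4, 0.5) − 0.02·(5.5, -10.5, 18) = (2.89, -3.79, 0.14)
(x₂, y₂, z₂) = (2.89, -3.79, 0.14) − 0.02·(4.4, -9.52, 13.86) = (2.802, -3.5996, -0.1372)
(x₃, y₃, z₃) = (2.802, -3.5996, -0.1372) − 0.02·(3.5972, -8.6572, 10.6336) = (2.730056, -3.426456, -0.349872)
(x₄, y₄, z₄) = (2.730056, -3.426456, -0.349872) − 0.02·(3.017696, -7.89584, 8.117904) = (2.66970208, -3.2685392, -0.51223008)
z = -0.51223008

-0.51223008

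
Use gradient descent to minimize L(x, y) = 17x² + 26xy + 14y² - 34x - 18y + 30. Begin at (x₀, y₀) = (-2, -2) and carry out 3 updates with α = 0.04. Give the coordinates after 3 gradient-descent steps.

∇L = (34x + 26y - 34, 26x + 28y - 18)
Step 1: at (-2, -2), ∇L = (-154, -126) → (-2, -2) − 0.04·(-154, -126) = (4.16, 3.04)
Step 2: at (4.16, 3.04), ∇L = (186.48, 175.28) → (4.16, 3.04) − 0.04·(186.48, 175.28) = (-3.2992, -3.9712)
Step 3: at (-3.2992, -3.9712), ∇L = (-249.424, -214.9728) → (-3.2992, -3.9712) − 0.04·(-249.424, -214.9728) = (6.67776, 4.627712)

(6.67776, 4.627712)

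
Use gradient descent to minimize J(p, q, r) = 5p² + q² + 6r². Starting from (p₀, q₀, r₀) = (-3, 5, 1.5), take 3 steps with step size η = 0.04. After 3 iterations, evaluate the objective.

∇J = (10p, 2q, 12r)
Step 1: at (-3, 5, 1.5), ∇J = (-30, 10, 18) → (-3, 5, 1.5) − 0.04·(-30, 10, 18) = (-1.8, 4.6, 0.78)
Step 2: at (-1.8, 4.6, 0.78), ∇J = (-18, 9.2, 9.36) → (-1.8, 4.6, 0.78) − 0.04·(-18, 9.2, 9.36) = (-1.08, 4.232, 0.4056)
Step 3: at (-1.08, 4.232, 0.4056), ∇J = (-10.8, 8.464, 4.8672) → (-1.08, 4.232, 0.4056) − 0.04·(-10.8, 8.464, 4.8672) = (-0.648, 3.89344, 0.210912)
J(-0.648, 3.89344, 0.210912) = 17.525298264064

17.525298264064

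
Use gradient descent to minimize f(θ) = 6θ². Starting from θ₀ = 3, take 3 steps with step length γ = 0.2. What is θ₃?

-8.232

f′(θ) = 12θ
Step 1: f′(3) = 36; θ₁ = 3 − 0.2·36 = -4.2
Step 2: f′(-4.2) = -50.4; θ₂ = -4.2 − 0.2·(-50.4) = 5.88
Step 3: f′(5.88) = 70.56; θ₃ = 5.88 − 0.2·70.56 = -8.232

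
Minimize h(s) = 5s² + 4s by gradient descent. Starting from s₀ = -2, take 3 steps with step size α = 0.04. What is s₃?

h′(s) = 10s + 4
Step 1: h′(-2) = -16; s₁ = -2 − 0.04·(-16) = -1.36
Step 2: h′(-1.36) = -9.6; s₂ = -1.36 − 0.04·(-9.6) = -0.976
Step 3: h′(-0.976) = -5.76; s₃ = -0.976 − 0.04·(-5.76) = -0.7456

-0.7456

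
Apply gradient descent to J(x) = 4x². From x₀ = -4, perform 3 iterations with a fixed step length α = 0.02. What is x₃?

-2.370816

J′(x) = 8x
Step 1: J′(-4) = -32; x₁ = -4 − 0.02·(-32) = -3.36
Step 2: J′(-3.36) = -26.88; x₂ = -3.36 − 0.02·(-26.88) = -2.8224
Step 3: J′(-2.8224) = -22.5792; x₃ = -2.8224 − 0.02·(-22.5792) = -2.370816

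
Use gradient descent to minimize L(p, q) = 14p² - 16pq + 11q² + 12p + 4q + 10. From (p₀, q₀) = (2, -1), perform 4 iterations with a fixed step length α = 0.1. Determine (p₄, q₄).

(171.408, -143.856)

∇L = (28p - 16q + 12, -16p + 22q + 4)
Step 1: at (2, -1), ∇L = (84, -50) → (2, -1) − 0.1·(84, -50) = (-6.4, 4)
Step 2: at (-6.4, 4), ∇L = (-231.2, 194.4) → (-6.4, 4) − 0.1·(-231.2, 194.4) = (16.72, -15.44)
Step 3: at (16.72, -15.44), ∇L = (727.2, -603.2) → (16.72, -15.44) − 0.1·(727.2, -603.2) = (-56, 44.88)
Step 4: at (-56, 44.88), ∇L = (-2274.08, 1887.36) → (-56, 44.88) − 0.1·(-2274.08, 1887.36) = (171.408, -143.856)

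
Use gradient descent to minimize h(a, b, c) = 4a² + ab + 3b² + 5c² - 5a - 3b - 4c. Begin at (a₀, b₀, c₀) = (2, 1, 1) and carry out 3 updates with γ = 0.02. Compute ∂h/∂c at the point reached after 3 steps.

3.072

∇h = (8a + b - 5, a + 6b - 3, 10c - 4)
(a₁, b₁, c₁) = (2, 1, 1) − 0.02·(12, 5, 6) = (1.76, 0.9, 0.88)
(a₂, b₂, c₂) = (1.76, 0.9, 0.88) − 0.02·(9.98, 4.16, 4.8) = (1.5604, 0.8168, 0.784)
(a₃, b₃, c₃) = (1.5604, 0.8168, 0.784) − 0.02·(8.3, 3.4612, 3.84) = (1.3944, 0.747576, 0.7072)
∂h/∂c at (1.3944, 0.747576, 0.7072) = 3.072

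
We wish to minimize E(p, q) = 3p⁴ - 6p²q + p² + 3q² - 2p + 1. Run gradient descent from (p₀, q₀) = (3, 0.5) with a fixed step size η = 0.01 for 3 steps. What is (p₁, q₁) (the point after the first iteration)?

(-0.1, 1.01)

∇E = (12p³ - 12pq + 2p - 2, -6p² + 6q)
(p₁, q₁) = (3, 0.5) − 0.01·(310, -51) = (-0.1, 1.01)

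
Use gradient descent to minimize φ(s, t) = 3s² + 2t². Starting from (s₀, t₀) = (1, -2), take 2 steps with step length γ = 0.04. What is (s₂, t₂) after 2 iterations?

(0.5776, -1.4112)

∇φ = (6s, 4t)
(s₁, t₁) = (1, -2) − 0.04·(6, -8) = (0.76, -1.68)
(s₂, t₂) = (0.76, -1.68) − 0.04·(4.56, -6.72) = (0.5776, -1.4112)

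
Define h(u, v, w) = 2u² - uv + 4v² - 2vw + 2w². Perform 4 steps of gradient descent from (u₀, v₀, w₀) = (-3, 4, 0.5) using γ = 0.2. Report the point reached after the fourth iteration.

∇h = (4u - v, -u + 8v - 2w, -2v + 4w)
Step 1: at (-3, 4, 0.5), ∇h = (-16, 34, -6) → (-3, 4, 0.5) − 0.2·(-16, 34, -6) = (0.2, -2.8, 1.7)
Step 2: at (0.2, -2.8, 1.7), ∇h = (3.6, -26, 12.4) → (0.2, -2.8, 1.7) − 0.2·(3.6, -26, 12.4) = (-0.52, 2.4, -0.78)
Step 3: at (-0.52, 2.4, -0.78), ∇h = (-4.48, 21.28, -7.92) → (-0.52, 2.4, -0.78) − 0.2·(-4.48, 21.28, -7.92) = (0.376, -1.856, 0.804)
Step 4: at (0.376, -1.856, 0.804), ∇h = (3.36, -16.832, 6.928) → (0.376, -1.856, 0.804) − 0.2·(3.36, -16.832, 6.928) = (-0.296, 1.5104, -0.5816)

(-0.296, 1.5104, -0.5816)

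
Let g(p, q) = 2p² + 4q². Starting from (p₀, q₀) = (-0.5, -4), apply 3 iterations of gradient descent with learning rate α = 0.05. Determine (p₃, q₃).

(-0.256, -0.864)

∇g = (4p, 8q)
(p₁, q₁) = (-0.5, -4) − 0.05·(-2, -32) = (-0.4, -2.4)
(p₂, q₂) = (-0.4, -2.4) − 0.05·(-1.6, -19.2) = (-0.32, -1.44)
(p₃, q₃) = (-0.32, -1.44) − 0.05·(-1.28, -11.52) = (-0.256, -0.864)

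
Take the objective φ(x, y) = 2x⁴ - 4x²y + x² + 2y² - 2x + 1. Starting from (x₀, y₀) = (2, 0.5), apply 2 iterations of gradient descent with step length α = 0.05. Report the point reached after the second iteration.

∇φ = (8x³ - 8xy + 2x - 2, -4x² + 4y)
(x₁, y₁) = (2, 0.5) − 0.05·(58, -14) = (-0.9, 1.2)
(x₂, y₂) = (-0.9, 1.2) − 0.05·(-0.992, 1.56) = (-0.8504, 1.122)

(-0.8504, 1.122)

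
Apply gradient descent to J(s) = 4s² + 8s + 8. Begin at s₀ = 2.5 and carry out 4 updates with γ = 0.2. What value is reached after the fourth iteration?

J′(s) = 8s + 8
s₁ = 2.5 − 0.2·28 = -3.1
s₂ = -3.1 − 0.2·(-16.8) = 0.26
s₃ = 0.26 − 0.2·10.08 = -1.756
s₄ = -1.756 − 0.2·(-6.048) = -0.5464

-0.5464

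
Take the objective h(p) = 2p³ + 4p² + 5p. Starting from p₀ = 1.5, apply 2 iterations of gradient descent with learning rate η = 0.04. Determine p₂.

h′(p) = 6p² + 8p + 5
p₁ = 1.5 − 0.04·30.5 = 0.28
p₂ = 0.28 − 0.04·7.7104 = -0.028416

-0.028416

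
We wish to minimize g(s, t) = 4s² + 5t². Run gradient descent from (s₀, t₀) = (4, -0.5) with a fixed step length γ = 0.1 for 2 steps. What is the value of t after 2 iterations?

∇g = (8s, 10t)
(s₁, t₁) = (4, -0.5) − 0.1·(32, -5) = (0.8, 0)
(s₂, t₂) = (0.8, 0) − 0.1·(6.4, 0) = (0.16, 0)
t = 0

0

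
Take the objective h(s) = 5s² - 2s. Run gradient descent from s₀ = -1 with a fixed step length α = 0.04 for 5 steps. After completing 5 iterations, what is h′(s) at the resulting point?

-0.93312

h′(s) = 10s - 2
s₁ = -1 − 0.04·(-12) = -0.52
s₂ = -0.52 − 0.04·(-7.2) = -0.232
s₃ = -0.232 − 0.04·(-4.32) = -0.0592
s₄ = -0.0592 − 0.04·(-2.592) = 0.04448
s₅ = 0.04448 − 0.04·(-1.5552) = 0.106688
h′(s) at (0.106688) = -0.93312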